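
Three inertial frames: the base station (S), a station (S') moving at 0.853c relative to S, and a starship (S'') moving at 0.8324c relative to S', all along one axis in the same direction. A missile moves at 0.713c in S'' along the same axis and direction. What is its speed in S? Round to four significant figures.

0.9976c

First combine the missile and starship (S''→S'): u₁ = (0.713 + 0.8324)/(1 + 0.713×0.8324) = 1.5454/1.5935012 = 0.96981.
Then combine with the station (S'→S): u = (0.96981 + 0.853)/(1 + 0.96981×0.853) = 1.82281/1.82724793 = 0.99757.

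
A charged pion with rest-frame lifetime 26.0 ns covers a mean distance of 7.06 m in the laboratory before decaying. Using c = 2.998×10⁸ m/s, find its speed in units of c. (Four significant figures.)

0.6713c

Let x = d/(cτ) = 7.060 m / (2.998×10⁸ m/s × 2.600×10^-8 s) = 0.90573. Since d = βγcτ, x = βγ = β/√(1−β²).
Solving: β² = x²/(1+x²) = 0.820347/1.820347 = 0.450654, so β = 0.6713.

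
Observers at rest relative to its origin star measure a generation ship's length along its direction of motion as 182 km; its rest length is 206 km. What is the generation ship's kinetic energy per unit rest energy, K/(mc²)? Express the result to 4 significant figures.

From L = L₀/γ: γ = 206/182 = 1.13187.
K/(mc²) = γ − 1 = 1.13187 − 1 = 0.1319.

0.1319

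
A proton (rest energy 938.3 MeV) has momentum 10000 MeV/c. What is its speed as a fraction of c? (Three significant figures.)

βγ = pc/(mc²) = 10000/938.3 = 10.658.
Since γ² = 1 + (βγ)² = 114.593, γ = √114.593 = 10.7048, and β = (βγ)/γ = 10.658/10.7048 = 0.996.

0.996c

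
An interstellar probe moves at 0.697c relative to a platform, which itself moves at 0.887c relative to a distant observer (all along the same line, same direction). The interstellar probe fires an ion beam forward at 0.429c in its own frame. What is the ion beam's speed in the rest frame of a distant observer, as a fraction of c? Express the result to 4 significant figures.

First combine the ion beam and interstellar probe (S''→S'): u₁ = (0.429 + 0.697)/(1 + 0.429×0.697) = 1.126/1.299013 = 0.86681.
Then combine with the platform (S'→S): u = (0.86681 + 0.887)/(1 + 0.86681×0.887) = 1.75381/1.76886047 = 0.99149.

0.9915c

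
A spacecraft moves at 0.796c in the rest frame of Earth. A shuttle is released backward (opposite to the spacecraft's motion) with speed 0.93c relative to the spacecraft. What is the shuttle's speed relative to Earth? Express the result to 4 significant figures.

Relativistic velocity addition: u = (u' + v)/(1 + u'v/c²), with u' = −0.93c and v = 0.796c.
Numerator: −0.93 + 0.796 = −0.134. Denominator: 1 + (−0.93)(0.796) = 0.25972.
u = −0.134/0.25972 = −0.51594, so the speed is 0.5159c.

0.5159c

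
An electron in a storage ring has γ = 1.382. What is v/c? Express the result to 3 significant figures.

0.690

β = √(1 − 1/γ²) = √(1 − 1/1.909924) = √0.476419 = 0.690.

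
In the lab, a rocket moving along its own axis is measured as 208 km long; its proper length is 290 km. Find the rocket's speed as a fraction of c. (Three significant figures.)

0.697c

Length contraction gives γ = L₀/L = 290/208 = 1.3942.
β = √(1 − 1/γ²) = √0.485542 = 0.697.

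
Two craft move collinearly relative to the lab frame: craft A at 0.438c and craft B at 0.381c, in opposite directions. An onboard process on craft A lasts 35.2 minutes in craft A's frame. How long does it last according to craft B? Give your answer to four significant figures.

49.42 minutes

Transform craft A's velocity into craft B's frame: (0.438 + 0.381)/(1 + 0.438·0.381) = 0.819/1.166878, so the relative speed is 0.70187c.
At |u| = 0.70187c, γ = (1 − 0.492621)^(−1/2) = 1.4039.
Craft A's interval is proper; time dilation gives Δt_B = γΔτ = 1.4039 × 35.2 minutes = 49.42 minutes.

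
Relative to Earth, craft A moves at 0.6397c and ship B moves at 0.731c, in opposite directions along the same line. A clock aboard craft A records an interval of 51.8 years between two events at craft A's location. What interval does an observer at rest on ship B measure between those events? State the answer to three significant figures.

The velocity of craft A relative to ship B is (0.6397 + 0.731)c / (1 + 0.6397×0.731) = 0.93396c; relative speed 0.93396c.
At |u| = 0.93396c, γ = (1 − 0.872281)^(−1/2) = 2.7982.
The clock on craft A records proper time, so ship B measures Δt = γΔτ = 2.7982 × 51.8 = 145 years.

145 years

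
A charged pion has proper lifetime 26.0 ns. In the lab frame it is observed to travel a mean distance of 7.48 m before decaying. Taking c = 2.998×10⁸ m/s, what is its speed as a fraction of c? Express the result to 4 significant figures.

Let x = d/(cτ) = 7.480 m / (2.998×10⁸ m/s × 2.600×10^-8 s) = 0.95961. Since d = βγcτ, x = βγ = β/√(1−β²).
Solving: β² = x²/(1+x²) = 0.920851/1.920851 = 0.479397, so β = 0.6924.

0.6924c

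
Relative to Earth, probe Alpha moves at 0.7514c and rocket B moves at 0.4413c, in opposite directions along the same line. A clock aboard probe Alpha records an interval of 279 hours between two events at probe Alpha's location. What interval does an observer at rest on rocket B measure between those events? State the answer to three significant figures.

627 hours

Speed of probe Alpha in rocket B's frame: u = (v_A + v_B)/(1 + v_A v_B/c²) = (0.7514 + 0.4413)/(1 + 0.7514×0.4413) = 1.1927/1.33159282 = 0.89569; |u| = 0.89569c.
At |u| = 0.89569c, γ = (1 − 0.802261)^(−1/2) = 2.2488.
Probe Alpha's interval is proper; time dilation gives Δt_B = γΔτ = 2.2488 × 279 hours = 627 hours.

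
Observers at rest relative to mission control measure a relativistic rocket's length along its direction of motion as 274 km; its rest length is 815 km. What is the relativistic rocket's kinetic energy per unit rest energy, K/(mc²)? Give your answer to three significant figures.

γ = L₀/L = 815/274 = 2.97445.
Since K = (γ−1)mc², K/(mc²) = 2.97445 − 1 = 1.97.

1.97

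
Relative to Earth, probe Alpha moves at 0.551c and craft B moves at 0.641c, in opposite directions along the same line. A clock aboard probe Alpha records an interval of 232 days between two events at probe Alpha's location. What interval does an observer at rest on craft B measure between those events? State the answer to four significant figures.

490.1 days

Transform probe Alpha's velocity into craft B's frame: (0.551 + 0.641)/(1 + 0.551·0.641) = 1.192/1.353191, so the relative speed is 0.88088c.
At |u| = 0.88088c, γ = (1 − 0.77595)^(−1/2) = 2.1126.
Probe Alpha's interval is proper; time dilation gives Δt_B = γΔτ = 2.1126 × 232 days = 490.1 days.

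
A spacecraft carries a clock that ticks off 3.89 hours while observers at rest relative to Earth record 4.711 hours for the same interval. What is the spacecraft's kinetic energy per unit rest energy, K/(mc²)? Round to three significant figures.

The time-dilation ratio gives γ = 4.711/3.89 = 1.21105.
Since K = (γ−1)mc², K/(mc²) = 1.21105 − 1 = 0.211.

0.211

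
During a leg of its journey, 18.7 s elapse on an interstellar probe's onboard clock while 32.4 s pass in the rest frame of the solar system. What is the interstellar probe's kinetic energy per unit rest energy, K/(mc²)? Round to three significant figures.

0.733

From Δt = γΔτ: γ = 32.4/18.7 = 1.73262.
Since K = (γ−1)mc², K/(mc²) = 1.73262 − 1 = 0.733.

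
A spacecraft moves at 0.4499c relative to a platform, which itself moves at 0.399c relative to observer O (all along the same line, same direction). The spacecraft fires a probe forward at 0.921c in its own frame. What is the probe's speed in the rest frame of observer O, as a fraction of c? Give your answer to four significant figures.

0.9867c

First combine the probe and spacecraft (S''→S'): u₁ = (0.921 + 0.4499)/(1 + 0.921×0.4499) = 1.3709/1.4143579 = 0.96927.
Then combine with the platform (S'→S): u = (0.96927 + 0.399)/(1 + 0.96927×0.399) = 1.36827/1.38673873 = 0.98668.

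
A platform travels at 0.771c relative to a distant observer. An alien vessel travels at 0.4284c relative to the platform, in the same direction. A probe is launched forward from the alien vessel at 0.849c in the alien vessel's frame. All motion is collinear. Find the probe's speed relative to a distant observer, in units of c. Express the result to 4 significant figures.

0.9916c

Compose velocities in two stages. Stage 1 (into S'): u₁ = (0.849+0.4284)/(1+0.849×0.4284) = 0.93671.
Stage 2 (into S): u = (0.93671+0.771)/(1+0.93671×0.771) = 0.99158, so the speed is 0.9916c.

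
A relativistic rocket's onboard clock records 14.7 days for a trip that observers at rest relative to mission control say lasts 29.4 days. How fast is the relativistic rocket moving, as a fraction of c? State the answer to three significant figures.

γ = Δt/Δτ = 29.4/14.7 = 2.
β = √(1 − 1/γ²) = √(1 − 0.25) = √0.75 = 0.866.

0.866c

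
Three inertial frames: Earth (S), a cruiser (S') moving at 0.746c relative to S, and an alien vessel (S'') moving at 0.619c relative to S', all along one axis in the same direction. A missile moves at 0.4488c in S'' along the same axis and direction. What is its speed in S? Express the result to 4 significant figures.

0.9743c

First combine the missile and alien vessel (S''→S'): u₁ = (0.4488 + 0.619)/(1 + 0.4488×0.619) = 1.0678/1.2778072 = 0.83565.
Then combine with the cruiser (S'→S): u = (0.83565 + 0.746)/(1 + 0.83565×0.746) = 1.58165/1.6233949 = 0.97429.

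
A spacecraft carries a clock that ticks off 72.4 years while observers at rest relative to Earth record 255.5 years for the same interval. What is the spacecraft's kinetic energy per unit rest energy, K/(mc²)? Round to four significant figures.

2.529

From Δt = γΔτ: γ = 255.5/72.4 = 3.52901.
K/(mc²) = γ − 1 = 3.52901 − 1 = 2.529.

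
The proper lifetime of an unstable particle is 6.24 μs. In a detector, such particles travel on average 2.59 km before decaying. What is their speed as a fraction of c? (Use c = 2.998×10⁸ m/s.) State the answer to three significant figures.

Let x = d/(cτ) = 2590 m / (2.998×10⁸ m/s × 6.240×10^-6 s) = 1.3845. Since d = βγcτ, x = βγ = β/√(1−β²).
Solving: β² = x²/(1+x²) = 1.91684/2.91684 = 0.657163, so β = 0.811.

0.811c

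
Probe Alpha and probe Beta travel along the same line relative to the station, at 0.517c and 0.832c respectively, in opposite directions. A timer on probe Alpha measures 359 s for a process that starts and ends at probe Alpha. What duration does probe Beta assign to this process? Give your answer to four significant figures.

Speed of probe Alpha in probe Beta's frame: u = (v_A + v_B)/(1 + v_A v_B/c²) = (0.517 + 0.832)/(1 + 0.517×0.832) = 1.349/1.430144 = 0.94326; |u| = 0.94326c.
γ for this relative speed: γ = 1/√(1 − 0.889739) = 3.0115.
The clock on probe Alpha records proper time, so probe Beta measures Δt = γΔτ = 3.0115 × 359 = 1081 s.

1081 s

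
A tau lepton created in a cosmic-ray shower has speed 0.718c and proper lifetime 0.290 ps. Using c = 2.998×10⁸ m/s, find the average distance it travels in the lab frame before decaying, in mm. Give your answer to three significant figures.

γ = 1/√(1 − β²) = 1/√(1 − 0.515524) = 1/√0.484476 = 1/0.696043 = 1.4367.
Lab-frame lifetime: Δt = γτ = 1.4367 × 0.290 ps = 0.41664 ps.
Distance: d = vΔt = 0.718 × 2.998×10⁸ m/s × 4.1664×10^-13 s = 8.97×10^-5 m = 0.0897 mm.

0.0897 mm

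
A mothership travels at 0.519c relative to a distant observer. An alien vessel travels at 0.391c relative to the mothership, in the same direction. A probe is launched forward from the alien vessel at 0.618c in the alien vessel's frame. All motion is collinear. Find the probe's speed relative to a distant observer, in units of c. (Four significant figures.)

0.9366c

Apply u = (u'+v)/(1+u'v) twice. Probe in the mothership frame: (0.618+0.391)/(1+0.618·0.391) = 1.009/1.241638 = 0.81264c.
That velocity, transformed to the rest frame of a distant observer: (0.81264+0.519)/(1+0.81264·0.519) = 1.33164/1.42176016 = 0.93661c.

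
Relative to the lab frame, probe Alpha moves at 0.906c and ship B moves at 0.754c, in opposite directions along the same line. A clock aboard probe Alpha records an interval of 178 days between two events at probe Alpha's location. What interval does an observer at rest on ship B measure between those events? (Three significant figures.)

Transform probe Alpha's velocity into ship B's frame: (0.906 + 0.754)/(1 + 0.906·0.754) = 1.66/1.683124, so the relative speed is 0.98626c.
At |u| = 0.98626c, γ = (1 − 0.972709)^(−1/2) = 6.0533.
The clock on probe Alpha records proper time, so ship B measures Δt = γΔτ = 6.0533 × 178 = 1080 days.

1080 days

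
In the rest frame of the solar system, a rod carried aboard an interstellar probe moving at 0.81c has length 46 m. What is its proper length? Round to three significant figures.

γ = 1/√(1 − β²) = 1/√(1 − 0.6561) = 1/√0.3439 = 1/0.58643 = 1.7052.
Proper length: L₀ = γ·L = 1.7052 × 46 = 78.4 m.

78.4 m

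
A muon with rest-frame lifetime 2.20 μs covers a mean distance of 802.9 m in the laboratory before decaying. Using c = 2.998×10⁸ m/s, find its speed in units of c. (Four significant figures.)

d = βγcτ ⇒ βγ = d/(cτ) = 802.9 m / (659.56 m) = 1.2173.
β = (βγ)/√(1+(βγ)²) = 1.2173/√2.48182 = 0.7727.

0.7727c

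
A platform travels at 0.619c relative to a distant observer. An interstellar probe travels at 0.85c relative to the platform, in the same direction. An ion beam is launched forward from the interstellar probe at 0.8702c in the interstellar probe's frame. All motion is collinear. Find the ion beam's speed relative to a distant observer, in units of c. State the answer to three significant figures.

Apply u = (u'+v)/(1+u'v) twice. Ion beam in the platform frame: (0.8702+0.85)/(1+0.8702·0.85) = 1.7202/1.73967 = 0.98881c.
That velocity, transformed to the rest frame of a distant observer: (0.98881+0.619)/(1+0.98881·0.619) = 1.60781/1.61207339 = 0.99736c.

0.997c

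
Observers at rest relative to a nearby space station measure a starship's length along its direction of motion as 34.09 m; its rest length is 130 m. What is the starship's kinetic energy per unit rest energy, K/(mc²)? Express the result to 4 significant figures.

From L = L₀/γ: γ = 130/34.09 = 3.81344.
Since K = (γ−1)mc², K/(mc²) = 3.81344 − 1 = 2.813.

2.813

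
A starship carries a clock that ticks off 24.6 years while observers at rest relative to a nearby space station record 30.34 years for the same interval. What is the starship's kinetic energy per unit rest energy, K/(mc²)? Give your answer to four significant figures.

0.2333

The time-dilation ratio gives γ = 30.34/24.6 = 1.23333.
Since K = (γ−1)mc², K/(mc²) = 1.23333 − 1 = 0.2333.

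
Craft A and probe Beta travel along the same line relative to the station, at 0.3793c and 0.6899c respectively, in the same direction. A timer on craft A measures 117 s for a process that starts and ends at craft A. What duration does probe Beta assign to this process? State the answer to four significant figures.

129.0 s

Transform craft A's velocity into probe Beta's frame: (0.3793 − 0.6899)/(1 − 0.3793·0.6899) = −0.3106/0.73832093, so the relative speed is 0.42068c.
γ for this relative speed: γ = 1/√(1 − 0.176972) = 1.1023.
The clock on craft A records proper time, so probe Beta measures Δt = γΔτ = 1.1023 × 117 = 129.0 s.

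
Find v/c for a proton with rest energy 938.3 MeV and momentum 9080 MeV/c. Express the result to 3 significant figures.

pc/(mc²) = 9080/938.3 = 9.6771 = βγ = β/√(1−β²).
So β² = x²/(1 + x²) with x = 9.6771: x² = 93.6463, β² = 93.6463/94.6463 = 0.989434, β = 0.995.

0.995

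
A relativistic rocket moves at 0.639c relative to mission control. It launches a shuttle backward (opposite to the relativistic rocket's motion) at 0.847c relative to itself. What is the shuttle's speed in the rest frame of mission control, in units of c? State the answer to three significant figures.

0.453c

Relativistic velocity addition: u = (u' + v)/(1 + u'v/c²), with u' = −0.847c and v = 0.639c.
Numerator: −0.847 + 0.639 = −0.208. Denominator: 1 + (−0.847)(0.639) = 0.458767.
u = −0.208/0.458767 = −0.45339, so the speed is 0.453c.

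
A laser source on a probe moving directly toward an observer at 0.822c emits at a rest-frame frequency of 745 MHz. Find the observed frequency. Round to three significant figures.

Relativistic Doppler (source moving toward): f_obs = f_src · √((1+β)/(1−β)).
With β = 0.822: factor = √(1.822/0.178) = 3.1994.
f_obs = 745 × 3.1994 = 2380 MHz.

2380 MHz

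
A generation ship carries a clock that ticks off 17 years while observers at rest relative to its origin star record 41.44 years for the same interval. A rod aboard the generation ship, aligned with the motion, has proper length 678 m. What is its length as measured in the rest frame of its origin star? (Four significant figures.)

The time-dilation ratio gives γ = 41.44/17 = 2.43765.
L = L₀/γ = 678/2.43765 = 278.1 m.

278.1 m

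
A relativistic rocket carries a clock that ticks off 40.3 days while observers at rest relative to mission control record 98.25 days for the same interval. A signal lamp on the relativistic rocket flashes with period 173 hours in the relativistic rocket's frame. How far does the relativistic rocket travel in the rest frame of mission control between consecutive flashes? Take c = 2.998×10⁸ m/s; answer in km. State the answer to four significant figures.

4.152×10^11 km

From Δt = γΔτ: γ = 98.25/40.3 = 2.43797.
β = √(1 − 1/γ²) = 0.91201. Lab-frame period = γτ = 2.43797×173 hours = 421.77 hours. Distance = βc × γτ = 0.91201 × 2.998×10⁸ m/s × 1518372 s = 4.1515×10^14 m = 4.152×10^11 km.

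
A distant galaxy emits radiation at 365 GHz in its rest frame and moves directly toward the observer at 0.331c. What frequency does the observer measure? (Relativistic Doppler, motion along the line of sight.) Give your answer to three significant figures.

515 GHz

Relativistic Doppler (source moving toward): f_obs = f_src · √((1+β)/(1−β)).
With β = 0.331: factor = √(1.331/0.669) = 1.4105.
f_obs = 365 × 1.4105 = 515 GHz.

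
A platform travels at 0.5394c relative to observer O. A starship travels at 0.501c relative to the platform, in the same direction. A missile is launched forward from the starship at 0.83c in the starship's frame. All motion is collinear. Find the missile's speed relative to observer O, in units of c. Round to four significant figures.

0.9817c

First combine the missile and starship (S''→S'): u₁ = (0.83 + 0.501)/(1 + 0.83×0.501) = 1.331/1.41583 = 0.94008.
Then combine with the platform (S'→S): u = (0.94008 + 0.5394)/(1 + 0.94008×0.5394) = 1.47948/1.507079152 = 0.98169.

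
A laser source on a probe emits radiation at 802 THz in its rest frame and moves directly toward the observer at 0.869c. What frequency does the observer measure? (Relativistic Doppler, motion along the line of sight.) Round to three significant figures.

3030 THz

Relativistic Doppler (source moving toward): f_obs = f_src · √((1+β)/(1−β)).
With β = 0.869: factor = √(1.869/0.131) = 3.7772.
f_obs = 802 × 3.7772 = 3030 THz.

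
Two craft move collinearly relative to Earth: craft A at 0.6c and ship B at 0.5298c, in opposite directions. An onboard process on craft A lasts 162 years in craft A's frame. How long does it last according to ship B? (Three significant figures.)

315 years

Speed of craft A in ship B's frame: u = (v_A + v_B)/(1 + v_A v_B/c²) = (0.6 + 0.5298)/(1 + 0.6×0.5298) = 1.1298/1.31788 = 0.85729; |u| = 0.85729c.
At |u| = 0.85729c, γ = (1 − 0.734946)^(−1/2) = 1.9424.
Craft A's interval is proper; time dilation gives Δt_B = γΔτ = 1.9424 × 162 years = 315 years.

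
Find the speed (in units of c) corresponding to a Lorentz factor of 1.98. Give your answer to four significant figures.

0.8631c

β = √(1 − 1/γ²) = √(1 − 1/3.9204) = √0.744924 = 0.8631.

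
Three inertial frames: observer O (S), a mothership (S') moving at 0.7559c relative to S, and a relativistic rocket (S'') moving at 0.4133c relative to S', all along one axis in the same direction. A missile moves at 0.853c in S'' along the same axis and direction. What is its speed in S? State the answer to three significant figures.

0.991c

Apply u = (u'+v)/(1+u'v) twice. Missile in the mothership frame: (0.853+0.4133)/(1+0.853·0.4133) = 1.2663/1.3525449 = 0.93624c.
That velocity, transformed to the rest frame of observer O: (0.93624+0.7559)/(1+0.93624·0.7559) = 1.69214/1.707703816 = 0.99089c.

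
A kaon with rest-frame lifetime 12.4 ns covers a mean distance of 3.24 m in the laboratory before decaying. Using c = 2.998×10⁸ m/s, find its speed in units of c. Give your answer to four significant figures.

Let x = d/(cτ) = 3.240 m / (2.998×10⁸ m/s × 1.240×10^-8 s) = 0.87155. Since d = βγcτ, x = βγ = β/√(1−β²).
Solving: β² = x²/(1+x²) = 0.759599/1.759599 = 0.431689, so β = 0.6570.

0.6570c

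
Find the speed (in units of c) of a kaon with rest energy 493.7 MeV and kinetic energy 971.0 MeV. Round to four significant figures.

γ = 1 + K/(mc²) = 1 + 971.0/493.7 = 2.9668.
β = √(1 − 1/γ²) = √(1 − 0.113612) = √0.886388 = 0.9415.

0.9415c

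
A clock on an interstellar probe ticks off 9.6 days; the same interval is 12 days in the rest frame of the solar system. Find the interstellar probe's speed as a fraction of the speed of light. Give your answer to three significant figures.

0.600c

γ = Δt/Δτ = 12/9.6 = 1.25.
β = √(1 − 1/γ²) = √(1 − 0.64) = √0.36 = 0.600.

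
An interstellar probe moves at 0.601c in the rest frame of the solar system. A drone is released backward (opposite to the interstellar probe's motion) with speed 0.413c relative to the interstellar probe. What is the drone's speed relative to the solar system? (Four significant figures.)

Relativistic velocity addition: u = (u' + v)/(1 + u'v/c²), with u' = −0.413c and v = 0.601c.
Numerator: −0.413 + 0.601 = 0.188. Denominator: 1 + (−0.413)(0.601) = 0.751787.
u = 0.188/0.751787 = 0.25007, so the speed is 0.2501c.

0.2501c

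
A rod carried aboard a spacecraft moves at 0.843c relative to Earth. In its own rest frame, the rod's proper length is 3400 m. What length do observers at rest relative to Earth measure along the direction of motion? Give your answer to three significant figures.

γ = 1/√(1 − β²) = 1/√(1 − 0.710649) = 1/√0.289351 = 1/0.537914 = 1.859.
Length contraction: L = L₀/γ = 3400/1.859 = 1830 m.

1830 m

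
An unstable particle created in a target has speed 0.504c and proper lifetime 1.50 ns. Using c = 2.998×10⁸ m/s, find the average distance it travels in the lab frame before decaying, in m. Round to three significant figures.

0.262 m

With β = 0.504, γ = 1/√(1 − 0.504²) = 1/√0.745984 = 1.1578.
Lab-frame lifetime: Δt = γτ = 1.1578 × 1.50 ns = 1.7367 ns.
Distance: d = vΔt = 0.504 × 2.998×10⁸ m/s × 1.7367×10^-9 s = 0.262 m.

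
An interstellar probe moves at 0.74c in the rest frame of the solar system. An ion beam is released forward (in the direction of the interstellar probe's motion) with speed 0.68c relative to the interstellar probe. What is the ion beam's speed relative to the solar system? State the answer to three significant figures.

0.945c

Relativistic velocity addition: u = (u' + v)/(1 + u'v/c²), with u' = 0.68c and v = 0.74c.
Numerator: 0.68 + 0.74 = 1.42. Denominator: 1 + (0.68)(0.74) = 1.5032.
u = 1.42/1.5032 = 0.94465, so the speed is 0.945c.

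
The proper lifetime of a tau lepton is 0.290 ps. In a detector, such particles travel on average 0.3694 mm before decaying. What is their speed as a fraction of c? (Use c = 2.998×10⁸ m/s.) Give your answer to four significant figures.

d = βγcτ ⇒ βγ = d/(cτ) = 3.694×10^-4 m / (8.6942×10^-5 m) = 4.2488.
β = (βγ)/√(1+(βγ)²) = 4.2488/√19.0523 = 0.9734.

0.9734c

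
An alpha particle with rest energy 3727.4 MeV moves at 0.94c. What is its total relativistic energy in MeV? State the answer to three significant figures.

γ = 1/√(1 − β²) = 1/√(1 − 0.8836) = 1/√0.1164 = 1/0.341174 = 2.9311.
Total energy: E = γmc² = 2.9311 × 3727.4 MeV = 10900 MeV.

10900 MeV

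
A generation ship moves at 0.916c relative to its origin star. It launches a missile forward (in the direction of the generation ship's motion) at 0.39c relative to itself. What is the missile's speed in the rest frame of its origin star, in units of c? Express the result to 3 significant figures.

In units of c, u = (u' + v)/(1 + u'v) with u' = 0.39 and v = 0.916.
Numerator: 0.39 + 0.916 = 1.306. Denominator: 1 + (0.39)(0.916) = 1.35724.
u = 1.306/1.35724 = 0.96225, so the speed is 0.962c.

0.962c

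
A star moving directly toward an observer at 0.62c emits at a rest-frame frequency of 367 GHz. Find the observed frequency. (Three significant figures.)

Relativistic Doppler (source moving toward): f_obs = f_src · √((1+β)/(1−β)).
With β = 0.62: factor = √(1.62/0.38) = 2.0647.
f_obs = 367 × 2.0647 = 758 GHz.

758 GHz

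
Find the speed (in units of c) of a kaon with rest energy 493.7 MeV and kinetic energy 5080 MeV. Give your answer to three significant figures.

0.996c

γ = 1 + K/(mc²) = 1 + 5080/493.7 = 11.29.
β = √(1 − 1/γ²) = √(1 − 0.00784535) = √0.99215465 = 0.996.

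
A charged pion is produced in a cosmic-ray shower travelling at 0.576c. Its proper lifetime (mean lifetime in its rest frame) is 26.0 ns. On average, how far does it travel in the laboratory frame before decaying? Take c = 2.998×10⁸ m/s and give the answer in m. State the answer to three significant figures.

Lorentz factor: γ = (1 − 0.331776)^(−1/2) = 1.2233.
Lab-frame lifetime: Δt = γτ = 1.2233 × 26.0 ns = 31.806 ns.
Distance: d = vΔt = 0.576 × 2.998×10⁸ m/s × 3.1806×10^-8 s = 5.49 m.

5.49 m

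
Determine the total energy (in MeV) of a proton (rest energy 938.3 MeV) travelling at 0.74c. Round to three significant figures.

1400 MeV

γ = 1/√(1 − β²) = 1/√(1 − 0.5476) = 1/√0.4524 = 1/0.672607 = 1.4868.
Total energy: E = γmc² = 1.4868 × 938.3 MeV = 1400 MeV.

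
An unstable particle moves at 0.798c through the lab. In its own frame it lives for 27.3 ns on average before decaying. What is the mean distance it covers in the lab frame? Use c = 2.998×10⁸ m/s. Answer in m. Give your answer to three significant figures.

Lorentz factor: γ = (1 − 0.636804)^(−1/2) = 1.6593.
Lab-frame lifetime: Δt = γτ = 1.6593 × 27.3 ns = 45.299 ns.
Distance: d = vΔt = 0.798 × 2.998×10⁸ m/s × 4.5299×10^-8 s = 10.8 m.

10.8 m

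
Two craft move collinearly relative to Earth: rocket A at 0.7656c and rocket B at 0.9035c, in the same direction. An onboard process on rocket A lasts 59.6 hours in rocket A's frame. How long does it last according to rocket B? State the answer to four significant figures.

66.64 hours

The velocity of rocket A relative to rocket B is (0.7656 − 0.9035)c / (1 − 0.7656×0.9035) = −0.44732c; relative speed 0.44732c.
γ for this relative speed: γ = 1/√(1 − 0.200095) = 1.1181.
The clock on rocket A records proper time, so rocket B measures Δt = γΔτ = 1.1181 × 59.6 = 66.64 hours.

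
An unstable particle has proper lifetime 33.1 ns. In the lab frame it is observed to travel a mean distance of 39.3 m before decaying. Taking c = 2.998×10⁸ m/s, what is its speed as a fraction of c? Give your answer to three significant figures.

Let x = d/(cτ) = 39.30 m / (2.998×10⁸ m/s × 3.310×10^-8 s) = 3.9603. Since d = βγcτ, x = βγ = β/√(1−β²).
Solving: β² = x²/(1+x²) = 15.684/16.684 = 0.940062, so β = 0.970.

0.970c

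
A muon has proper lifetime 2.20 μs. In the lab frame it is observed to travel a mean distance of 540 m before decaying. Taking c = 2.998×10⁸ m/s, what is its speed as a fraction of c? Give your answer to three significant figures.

0.633c

Lab distance = (lab lifetime)·v = γτ·βc, so βγ = d/(cτ) = 540.0/(2.998×10⁸ × 2.200×10^-6) = 0.81873.
With βγ = 0.81873: γ² = 1 + (βγ)² = 1.670319, and β = (βγ)/γ = 0.81873/1.29241 = 0.633.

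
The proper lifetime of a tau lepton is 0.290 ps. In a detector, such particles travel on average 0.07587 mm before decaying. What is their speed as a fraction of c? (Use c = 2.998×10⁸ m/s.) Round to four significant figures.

0.6575c

Let x = d/(cτ) = 7.587×10^-5 m / (2.998×10⁸ m/s × 2.900×10^-13 s) = 0.87265. Since d = βγcτ, x = βγ = β/√(1−β²).
Solving: β² = x²/(1+x²) = 0.761518/1.761518 = 0.432308, so β = 0.6575.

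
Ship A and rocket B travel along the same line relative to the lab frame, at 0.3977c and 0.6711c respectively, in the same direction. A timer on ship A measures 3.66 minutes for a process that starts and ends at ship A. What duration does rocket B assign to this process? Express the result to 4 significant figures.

3.945 minutes

Transform ship A's velocity into rocket B's frame: (0.3977 − 0.6711)/(1 − 0.3977·0.6711) = −0.2734/0.73310353, so the relative speed is 0.37294c.
γ for this relative speed: γ = 1/√(1 − 0.139084) = 1.0778.
The clock on ship A records proper time, so rocket B measures Δt = γΔτ = 1.0778 × 3.66 = 3.945 minutes.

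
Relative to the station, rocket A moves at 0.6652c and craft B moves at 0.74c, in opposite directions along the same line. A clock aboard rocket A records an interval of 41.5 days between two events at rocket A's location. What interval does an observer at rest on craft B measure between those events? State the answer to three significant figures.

The velocity of rocket A relative to craft B is (0.6652 + 0.74)c / (1 + 0.6652×0.74) = 0.94167c; relative speed 0.94167c.
γ for this relative speed: γ = 1/√(1 − 0.886742) = 2.9714.
Rocket A's interval is proper; time dilation gives Δt_B = γΔτ = 2.9714 × 41.5 days = 123 days.

123 days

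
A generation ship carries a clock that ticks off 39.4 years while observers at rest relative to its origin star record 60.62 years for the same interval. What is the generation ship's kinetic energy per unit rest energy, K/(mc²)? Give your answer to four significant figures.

γ = Δt/Δτ = 60.62/39.4 = 1.53858.
K/(mc²) = γ − 1 = 1.53858 − 1 = 0.5386.

0.5386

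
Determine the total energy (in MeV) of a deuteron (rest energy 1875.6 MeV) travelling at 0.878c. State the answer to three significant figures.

3920 MeV

γ = 1/√(1 − β²) = 1/√(1 − 0.770884) = 1/√0.229116 = 1/0.478661 = 2.0892.
Total energy: E = γmc² = 2.0892 × 1875.6 MeV = 3920 MeV.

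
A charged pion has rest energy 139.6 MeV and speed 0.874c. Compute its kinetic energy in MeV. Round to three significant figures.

With β = 0.874, γ = 1/√(1 − 0.874²) = 1/√0.236124 = 2.0579.
Kinetic energy: K = (γ − 1)mc² = (2.0579 − 1) × 139.6 MeV = 1.0579 × 139.6 = 148 MeV.

148 MeV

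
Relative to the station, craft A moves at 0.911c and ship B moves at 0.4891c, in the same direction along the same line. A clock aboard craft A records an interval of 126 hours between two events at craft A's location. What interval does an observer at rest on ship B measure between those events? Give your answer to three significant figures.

194 hours

The velocity of craft A relative to ship B is (0.911 − 0.4891)c / (1 − 0.911×0.4891) = 0.76096c; relative speed 0.76096c.
At |u| = 0.76096c, γ = (1 − 0.57906)^(−1/2) = 1.5413.
The clock on craft A records proper time, so ship B measures Δt = γΔτ = 1.5413 × 126 = 194 hours.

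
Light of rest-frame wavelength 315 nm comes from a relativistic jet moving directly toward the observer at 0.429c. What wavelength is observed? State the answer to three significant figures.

199 nm

Relativistic Doppler for wavelength: λ_obs = λ_src · √((1−β)/(1+β)).
With β = 0.429: factor = √(0.571/1.429) = 0.63212.
λ_obs = 315 × 0.63212 = 199 nm.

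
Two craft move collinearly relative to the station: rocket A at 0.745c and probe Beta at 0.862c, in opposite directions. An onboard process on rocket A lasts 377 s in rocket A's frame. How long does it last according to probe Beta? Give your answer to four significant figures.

Transform rocket A's velocity into probe Beta's frame: (0.745 + 0.862)/(1 + 0.745·0.862) = 1.607/1.64219, so the relative speed is 0.97857c.
γ for this relative speed: γ = 1/√(1 − 0.957599) = 4.8564.
Rocket A's interval is proper; time dilation gives Δt_B = γΔτ = 4.8564 × 377 s = 1831 s.

1831 s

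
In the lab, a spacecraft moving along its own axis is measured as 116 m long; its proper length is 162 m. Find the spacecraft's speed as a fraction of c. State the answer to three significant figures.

0.698c

Length contraction gives γ = L₀/L = 162/116 = 1.3966.
β = √(1 − 1/γ²) = √0.487309 = 0.698.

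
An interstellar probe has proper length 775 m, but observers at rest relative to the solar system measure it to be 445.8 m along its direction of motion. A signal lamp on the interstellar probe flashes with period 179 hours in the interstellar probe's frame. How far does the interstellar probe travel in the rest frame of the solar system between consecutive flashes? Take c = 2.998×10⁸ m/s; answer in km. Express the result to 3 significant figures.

Length contraction gives γ = L₀/L = 775/445.8 = 1.73845.
β = √(1 − 1/γ²) = 0.818. Lab-frame period = γτ = 1.73845×179 hours = 311.18 hours. Distance = βc × γτ = 0.818 × 2.998×10⁸ m/s × 1120248 s = 2.7473×10^14 m = 2.75×10^11 km.

2.75×10^11 km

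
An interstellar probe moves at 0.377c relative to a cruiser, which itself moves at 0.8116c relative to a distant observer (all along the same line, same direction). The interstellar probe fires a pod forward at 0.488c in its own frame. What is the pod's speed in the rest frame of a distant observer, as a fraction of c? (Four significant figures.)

0.9681c

First combine the pod and interstellar probe (S''→S'): u₁ = (0.488 + 0.377)/(1 + 0.488×0.377) = 0.865/1.183976 = 0.73059.
Then combine with the cruiser (S'→S): u = (0.73059 + 0.8116)/(1 + 0.73059×0.8116) = 1.54219/1.592946844 = 0.96814.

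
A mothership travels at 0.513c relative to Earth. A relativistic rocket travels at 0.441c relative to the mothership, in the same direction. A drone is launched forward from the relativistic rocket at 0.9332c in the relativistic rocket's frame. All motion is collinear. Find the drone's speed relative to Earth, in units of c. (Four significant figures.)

0.9914c

Compose velocities in two stages. Stage 1 (into S'): u₁ = (0.9332+0.441)/(1+0.9332×0.441) = 0.97355.
Stage 2 (into S): u = (0.97355+0.513)/(1+0.97355×0.513) = 0.99141, so the speed is 0.9914c.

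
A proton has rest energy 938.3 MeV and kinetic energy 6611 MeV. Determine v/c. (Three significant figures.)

K = (γ−1)mc², so γ = 1 + 6611/938.3 = 8.0457.
Then v/c = √(1 − γ⁻²) = √(1 − 0.015448) = √0.984552 = 0.992.

0.992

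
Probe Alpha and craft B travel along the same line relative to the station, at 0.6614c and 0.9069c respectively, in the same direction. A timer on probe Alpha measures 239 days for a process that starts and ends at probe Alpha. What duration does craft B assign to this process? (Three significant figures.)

303 days

The velocity of probe Alpha relative to craft B is (0.6614 − 0.9069)c / (1 − 0.6614×0.9069) = −0.61348c; relative speed 0.61348c.
At |u| = 0.61348c, γ = (1 − 0.376358)^(−1/2) = 1.2663.
The clock on probe Alpha records proper time, so craft B measures Δt = γΔτ = 1.2663 × 239 = 303 days.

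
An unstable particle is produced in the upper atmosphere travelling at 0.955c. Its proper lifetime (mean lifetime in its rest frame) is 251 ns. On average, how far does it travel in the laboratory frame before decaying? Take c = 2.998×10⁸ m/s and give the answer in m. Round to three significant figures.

242 m

γ = 1/√(1 − β²) = 1/√(1 − 0.912025) = 1/√0.087975 = 1/0.296606 = 3.3715.
Lab-frame lifetime: Δt = γτ = 3.3715 × 251 ns = 846.25 ns.
Distance: d = vΔt = 0.955 × 2.998×10⁸ m/s × 8.4625×10^-7 s = 242 m.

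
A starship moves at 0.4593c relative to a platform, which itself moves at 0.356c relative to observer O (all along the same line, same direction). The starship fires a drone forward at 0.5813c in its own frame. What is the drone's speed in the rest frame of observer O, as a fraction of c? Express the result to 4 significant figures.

Apply u = (u'+v)/(1+u'v) twice. Drone in the platform frame: (0.5813+0.4593)/(1+0.5813·0.4593) = 1.0406/1.26699109 = 0.82132c.
That velocity, transformed to the rest frame of observer O: (0.82132+0.356)/(1+0.82132·0.356) = 1.17732/1.29238992 = 0.91096c.

0.9110c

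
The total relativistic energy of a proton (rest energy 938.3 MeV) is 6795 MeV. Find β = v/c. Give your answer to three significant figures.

0.990

γ = E/(mc²) = 6795/938.3 = 7.2418.
β = √(1 − 1/γ²) = √(1 − 0.0190681) = √0.9809319 = 0.990.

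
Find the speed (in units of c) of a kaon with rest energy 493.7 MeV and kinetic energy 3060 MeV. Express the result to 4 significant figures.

0.9903c

K = (γ−1)mc², so γ = 1 + 3060/493.7 = 7.1981.
Then v/c = √(1 − γ⁻²) = √(1 − 0.0193003) = √0.9806997 = 0.9903.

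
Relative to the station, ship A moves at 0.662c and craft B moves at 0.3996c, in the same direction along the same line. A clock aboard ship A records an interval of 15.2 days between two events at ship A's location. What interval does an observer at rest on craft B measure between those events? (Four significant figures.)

16.27 days

Speed of ship A in craft B's frame: u = (v_A − v_B)/(1 − v_A v_B/c²) = (0.662 − 0.3996)/(1 − 0.662×0.3996) = 0.2624/0.7354648 = 0.35678; |u| = 0.35678c.
At |u| = 0.35678c, γ = (1 − 0.127292)^(−1/2) = 1.0704.
The clock on ship A records proper time, so craft B measures Δt = γΔτ = 1.0704 × 15.2 = 16.27 days.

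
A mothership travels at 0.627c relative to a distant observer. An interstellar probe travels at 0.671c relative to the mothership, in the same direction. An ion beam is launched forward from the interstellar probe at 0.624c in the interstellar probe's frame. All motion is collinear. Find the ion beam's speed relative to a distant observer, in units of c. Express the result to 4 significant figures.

0.9793c

Apply u = (u'+v)/(1+u'v) twice. Ion beam in the mothership frame: (0.624+0.671)/(1+0.624·0.671) = 1.295/1.418704 = 0.9128c.
That velocity, transformed to the rest frame of a distant observer: (0.9128+0.627)/(1+0.9128·0.627) = 1.5398/1.5723256 = 0.97931c.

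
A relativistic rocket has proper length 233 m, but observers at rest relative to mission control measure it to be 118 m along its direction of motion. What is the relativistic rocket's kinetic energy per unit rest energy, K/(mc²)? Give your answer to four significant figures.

From L = L₀/γ: γ = 233/118 = 1.97458.
Since K = (γ−1)mc², K/(mc²) = 1.97458 − 1 = 0.9746.

0.9746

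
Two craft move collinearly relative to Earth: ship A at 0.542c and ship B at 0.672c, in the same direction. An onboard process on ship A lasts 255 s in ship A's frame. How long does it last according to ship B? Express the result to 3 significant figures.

The velocity of ship A relative to ship B is (0.542 − 0.672)c / (1 − 0.542×0.672) = −0.20447c; relative speed 0.20447c.
At |u| = 0.20447c, γ = (1 − 0.041808)^(−1/2) = 1.0216.
Ship A's interval is proper; time dilation gives Δt_B = γΔτ = 1.0216 × 255 s = 261 s.

261 s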